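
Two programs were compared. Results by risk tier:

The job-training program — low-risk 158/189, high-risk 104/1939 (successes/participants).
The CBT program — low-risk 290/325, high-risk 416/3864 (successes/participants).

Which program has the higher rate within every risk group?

Low-risk: the job-training program 158/189 = 83.6%, the CBT program 290/325 = 89.2% → the CBT program
High-risk: the job-training program 104/1939 = 5.4%, the CBT program 416/3864 = 10.8% → the CBT program
The CBT program has the higher rate in both groups.

the CBT program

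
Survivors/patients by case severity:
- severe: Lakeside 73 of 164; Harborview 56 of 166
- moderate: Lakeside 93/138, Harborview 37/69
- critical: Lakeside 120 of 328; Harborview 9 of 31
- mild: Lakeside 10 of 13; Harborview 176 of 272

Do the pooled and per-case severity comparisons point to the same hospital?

No

Severe: Lakeside 73/164 = 44.5%, Harborview 56/166 = 33.7% → Lakeside
Moderate: Lakeside 93/138 = 67.4%, Harborview 37/69 = 53.6% → Lakeside
Critical: Lakeside 120/328 = 36.6%, Harborview 9/31 = 29.0% → Lakeside
Mild: Lakeside 10/13 = 76.9%, Harborview 176/272 = 64.7% → Lakeside
Overall: Lakeside 296/643 = 46.0%, Harborview 278/538 = 51.7% → Harborview
Lakeside wins each case group but Harborview wins overall — the comparison reverses. Lakeside's patients skew toward critical, which has a lower base rate.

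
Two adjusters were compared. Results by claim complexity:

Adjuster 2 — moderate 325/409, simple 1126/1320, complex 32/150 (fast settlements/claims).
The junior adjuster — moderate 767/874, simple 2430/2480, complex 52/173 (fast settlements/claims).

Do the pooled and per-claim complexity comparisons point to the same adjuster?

Moderate: Adjuster 2 325/409 = 79.5%, the junior adjuster 767/874 = 87.8% → the junior adjuster
Simple: Adjuster 2 1126/1320 = 85.3%, the junior adjuster 2430/2480 = 98.0% → the junior adjuster
Complex: Adjuster 2 32/150 = 21.3%, the junior adjuster 52/173 = 30.1% → the junior adjuster
Overall: Adjuster 2 1483/1879 = 78.9%, the junior adjuster 3249/3527 = 92.1% → the junior adjuster
The junior adjuster wins overall and in every claim group — no reversal.

Yes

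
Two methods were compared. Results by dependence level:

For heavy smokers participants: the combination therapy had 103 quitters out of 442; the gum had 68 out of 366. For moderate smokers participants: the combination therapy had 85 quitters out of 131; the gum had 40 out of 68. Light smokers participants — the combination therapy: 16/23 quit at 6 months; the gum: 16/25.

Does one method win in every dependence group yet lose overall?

No

Heavy smokers: the combination therapy 103/442 = 23.3%, the gum 68/366 = 18.6% → the combination therapy
Moderate smokers: the combination therapy 85/131 = 64.9%, the gum 40/68 = 58.8% → the combination therapy
Light smokers: the combination therapy 16/23 = 69.6%, the gum 16/25 = 64.0% → the combination therapy
Overall: the combination therapy 204/596 = 34.2%, the gum 124/459 = 27.0% → the combination therapy
The combination therapy wins overall and in every dependence group — no reversal.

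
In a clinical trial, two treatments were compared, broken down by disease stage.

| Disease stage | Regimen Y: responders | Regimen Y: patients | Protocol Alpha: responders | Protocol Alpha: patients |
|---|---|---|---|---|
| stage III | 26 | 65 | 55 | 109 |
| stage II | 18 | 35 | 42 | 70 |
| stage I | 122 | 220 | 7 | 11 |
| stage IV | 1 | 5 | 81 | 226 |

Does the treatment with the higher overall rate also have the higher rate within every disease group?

Stage III: Regimen Y 26/65 = 40.0%, Protocol Alpha 55/109 = 50.5% → Protocol Alpha
Stage II: Regimen Y 18/35 = 51.4%, Protocol Alpha 42/70 = 60.0% → Protocol Alpha
Stage I: Regimen Y 122/220 = 55.5%, Protocol Alpha 7/11 = 63.6% → Protocol Alpha
Stage IV: Regimen Y 1/5 = 20.0%, Protocol Alpha 81/226 = 35.8% → Protocol Alpha
Overall: Regimen Y 167/325 = 51.4%, Protocol Alpha 185/416 = 44.5% → Regimen Y
Protocol Alpha wins each disease group but Regimen Y wins overall — the comparison reverses. Protocol Alpha's patients skew toward stage IV, which has a lower base rate.

No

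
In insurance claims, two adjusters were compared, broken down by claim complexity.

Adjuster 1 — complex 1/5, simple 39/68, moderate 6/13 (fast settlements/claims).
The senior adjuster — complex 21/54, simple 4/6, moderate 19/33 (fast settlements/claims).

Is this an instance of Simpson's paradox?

Yes

Complex: Adjuster 1 1/5 = 20.0%, the senior adjuster 21/54 = 38.9% → the senior adjuster
Simple: Adjuster 1 39/68 = 57.4%, the senior adjuster 4/6 = 66.7% → the senior adjuster
Moderate: Adjuster 1 6/13 = 46.2%, the senior adjuster 19/33 = 57.6% → the senior adjuster
Overall: Adjuster 1 46/86 = 53.5%, the senior adjuster 44/93 = 47.3% → Adjuster 1
The senior adjuster wins each claim group but Adjuster 1 wins overall — the comparison reverses. The senior adjuster's claims skew toward complex, which has a lower base rate.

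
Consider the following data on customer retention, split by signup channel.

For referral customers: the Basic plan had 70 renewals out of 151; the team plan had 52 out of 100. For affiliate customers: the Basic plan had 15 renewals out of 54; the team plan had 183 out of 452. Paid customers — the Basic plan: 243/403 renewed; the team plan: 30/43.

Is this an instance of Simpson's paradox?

Referral: the Basic plan 70/151 = 46.4%, the team plan 52/100 = 52.0% → the team plan
Affiliate: the Basic plan 15/54 = 27.8%, the team plan 183/452 = 40.5% → the team plan
Paid: the Basic plan 243/403 = 60.3%, the team plan 30/43 = 69.8% → the team plan
Overall: the Basic plan 328/608 = 53.9%, the team plan 265/595 = 44.5% → the Basic plan
The team plan wins each signup group but the Basic plan wins overall — the comparison reverses. The team plan's customers skew toward affiliate, which has a lower base rate.

Yes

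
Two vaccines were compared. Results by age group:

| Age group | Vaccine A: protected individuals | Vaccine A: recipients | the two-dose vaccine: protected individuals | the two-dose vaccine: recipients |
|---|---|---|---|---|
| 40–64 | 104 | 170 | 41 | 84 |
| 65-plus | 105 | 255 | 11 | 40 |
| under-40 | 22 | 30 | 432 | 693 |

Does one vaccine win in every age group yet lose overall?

40–64: Vaccine A 104/170 = 61.2%, the two-dose vaccine 41/84 = 48.8% → Vaccine A
65-plus: Vaccine A 105/255 = 41.2%, the two-dose vaccine 11/40 = 27.5% → Vaccine A
Under-40: Vaccine A 22/30 = 73.3%, the two-dose vaccine 432/693 = 62.3% → Vaccine A
Overall: Vaccine A 231/455 = 50.8%, the two-dose vaccine 484/817 = 59.2% → the two-dose vaccine
Vaccine A wins each age group but the two-dose vaccine wins overall — the comparison reverses. Vaccine A's recipients skew toward 65-plus, which has a lower base rate.

Yes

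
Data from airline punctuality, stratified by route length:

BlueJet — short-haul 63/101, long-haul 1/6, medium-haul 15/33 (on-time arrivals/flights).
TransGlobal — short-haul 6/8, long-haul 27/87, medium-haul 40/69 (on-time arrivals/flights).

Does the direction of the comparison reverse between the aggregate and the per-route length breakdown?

Yes

Short-haul: BlueJet 63/101 = 62.4%, TransGlobal 6/8 = 75.0% → TransGlobal
Long-haul: BlueJet 1/6 = 16.7%, TransGlobal 27/87 = 31.0% → TransGlobal
Medium-haul: BlueJet 15/33 = 45.5%, TransGlobal 40/69 = 58.0% → TransGlobal
Overall: BlueJet 79/140 = 56.4%, TransGlobal 73/164 = 44.5% → BlueJet
TransGlobal wins each route group but BlueJet wins overall — the comparison reverses. TransGlobal's flights skew toward long-haul, which has a lower base rate.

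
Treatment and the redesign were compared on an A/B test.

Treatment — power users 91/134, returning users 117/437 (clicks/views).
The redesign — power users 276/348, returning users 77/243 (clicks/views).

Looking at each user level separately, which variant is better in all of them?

the redesign

Power users: Treatment 91/134 = 67.9%, the redesign 276/348 = 79.3% → the redesign
Returning users: Treatment 117/437 = 26.8%, the redesign 77/243 = 31.7% → the redesign
The redesign has the higher rate in both groups.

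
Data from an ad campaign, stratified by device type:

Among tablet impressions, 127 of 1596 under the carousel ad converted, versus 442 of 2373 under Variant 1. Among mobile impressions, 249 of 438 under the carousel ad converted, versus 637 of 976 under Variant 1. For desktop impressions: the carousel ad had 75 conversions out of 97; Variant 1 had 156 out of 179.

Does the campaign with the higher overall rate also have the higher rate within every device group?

Yes

Tablet: the carousel ad 127/1596 = 8.0%, Variant 1 442/2373 = 18.6% → Variant 1
Mobile: the carousel ad 249/438 = 56.8%, Variant 1 637/976 = 65.3% → Variant 1
Desktop: the carousel ad 75/97 = 77.3%, Variant 1 156/179 = 87.2% → Variant 1
Overall: the carousel ad 451/2131 = 21.2%, Variant 1 1235/3528 = 35.0% → Variant 1
Variant 1 wins overall and in every device group — no reversal.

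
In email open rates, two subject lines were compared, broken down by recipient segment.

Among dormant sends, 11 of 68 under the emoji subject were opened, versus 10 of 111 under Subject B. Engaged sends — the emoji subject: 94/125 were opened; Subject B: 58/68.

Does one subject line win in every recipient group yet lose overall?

Dormant: the emoji subject 11/68 = 16.2%, Subject B 10/111 = 9.0% → the emoji subject
Engaged: the emoji subject 94/125 = 75.2%, Subject B 58/68 = 85.3% → Subject B
Overall: the emoji subject 105/193 = 54.4%, Subject B 68/179 = 38.0% → the emoji subject
Neither sweeps: the emoji subject wins 1 of 2 groups, Subject B wins 1. The emoji subject wins overall but not every group — no Simpson reversal.

No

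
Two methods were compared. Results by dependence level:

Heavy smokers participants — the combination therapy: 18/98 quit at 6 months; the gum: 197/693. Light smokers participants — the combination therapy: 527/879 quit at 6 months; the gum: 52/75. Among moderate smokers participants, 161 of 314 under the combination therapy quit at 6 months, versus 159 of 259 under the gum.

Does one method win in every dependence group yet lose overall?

Heavy smokers: the combination therapy 18/98 = 18.4%, the gum 197/693 = 28.4% → the gum
Light smokers: the combination therapy 527/879 = 60.0%, the gum 52/75 = 69.3% → the gum
Moderate smokers: the combination therapy 161/314 = 51.3%, the gum 159/259 = 61.4% → the gum
Overall: the combination therapy 706/1291 = 54.7%, the gum 408/1027 = 39.7% → the combination therapy
The gum wins each dependence group but the combination therapy wins overall — the comparison reverses. The gum's participants skew toward heavy smokers, which has a lower base rate.

Yes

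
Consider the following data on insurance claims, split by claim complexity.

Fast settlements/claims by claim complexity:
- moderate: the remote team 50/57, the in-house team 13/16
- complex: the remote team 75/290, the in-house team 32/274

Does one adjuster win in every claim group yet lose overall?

Moderate: the remote team 50/57 = 87.7%, the in-house team 13/16 = 81.2% → the remote team
Complex: the remote team 75/290 = 25.9%, the in-house team 32/274 = 11.7% → the remote team
Overall: the remote team 125/347 = 36.0%, the in-house team 45/290 = 15.5% → the remote team
The remote team wins overall and in every claim group — no reversal.

No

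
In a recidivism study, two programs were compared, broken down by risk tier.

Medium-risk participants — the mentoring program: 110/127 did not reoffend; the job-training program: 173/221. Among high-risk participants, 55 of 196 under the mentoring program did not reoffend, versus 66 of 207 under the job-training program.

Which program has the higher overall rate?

Medium-risk: the mentoring program 110/127 = 86.6%, the job-training program 173/221 = 78.3% → the mentoring program
High-risk: the mentoring program 55/196 = 28.1%, the job-training program 66/207 = 31.9% → the job-training program
Overall: the mentoring program 165/323 = 51.1%, the job-training program 239/428 = 55.8% → the job-training program
(Neither sweeps every risk group, but the job-training program has the higher pooled rate.)

the job-training program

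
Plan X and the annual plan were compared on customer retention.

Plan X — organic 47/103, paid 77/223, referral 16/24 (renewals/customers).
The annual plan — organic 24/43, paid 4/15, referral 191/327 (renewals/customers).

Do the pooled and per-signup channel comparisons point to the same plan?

No

Organic: Plan X 47/103 = 45.6%, the annual plan 24/43 = 55.8% → the annual plan
Paid: Plan X 77/223 = 34.5%, the annual plan 4/15 = 26.7% → Plan X
Referral: Plan X 16/24 = 66.7%, the annual plan 191/327 = 58.4% → Plan X
Overall: Plan X 140/350 = 40.0%, the annual plan 219/385 = 56.9% → the annual plan
Neither sweeps: Plan X wins 2 of 3 groups, the annual plan wins 1. The annual plan wins overall but not every group — no Simpson reversal.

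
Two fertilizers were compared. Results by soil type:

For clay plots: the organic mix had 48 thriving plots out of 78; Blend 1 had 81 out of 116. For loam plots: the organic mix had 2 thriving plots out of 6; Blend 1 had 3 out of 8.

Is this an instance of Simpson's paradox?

Clay: the organic mix 48/78 = 61.5%, Blend 1 81/116 = 69.8% → Blend 1
Loam: the organic mix 2/6 = 33.3%, Blend 1 3/8 = 37.5% → Blend 1
Overall: the organic mix 50/84 = 59.5%, Blend 1 84/124 = 67.7% → Blend 1
Blend 1 wins overall and in every soil group — no reversal.

No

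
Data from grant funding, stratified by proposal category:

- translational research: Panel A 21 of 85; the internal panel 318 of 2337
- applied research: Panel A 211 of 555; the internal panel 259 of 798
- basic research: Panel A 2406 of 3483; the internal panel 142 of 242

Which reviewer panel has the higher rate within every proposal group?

Translational research: Panel A 21/85 = 24.7%, the internal panel 318/2337 = 13.6% → Panel A
Applied research: Panel A 211/555 = 38.0%, the internal panel 259/798 = 32.5% → Panel A
Basic research: Panel A 2406/3483 = 69.1%, the internal panel 142/242 = 58.7% → Panel A
Panel A has the higher rate in all 3 groups.

Panel A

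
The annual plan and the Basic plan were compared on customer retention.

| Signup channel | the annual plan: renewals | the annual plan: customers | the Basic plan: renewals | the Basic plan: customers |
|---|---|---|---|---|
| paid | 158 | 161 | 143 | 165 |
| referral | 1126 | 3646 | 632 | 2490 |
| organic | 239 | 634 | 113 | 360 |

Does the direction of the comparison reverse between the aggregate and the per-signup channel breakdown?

Paid: the annual plan 158/161 = 98.1%, the Basic plan 143/165 = 86.7% → the annual plan
Referral: the annual plan 1126/3646 = 30.9%, the Basic plan 632/2490 = 25.4% → the annual plan
Organic: the annual plan 239/634 = 37.7%, the Basic plan 113/360 = 31.4% → the annual plan
Overall: the annual plan 1523/4441 = 34.3%, the Basic plan 888/3015 = 29.5% → the annual plan
The annual plan wins overall and in every signup group — no reversal.

No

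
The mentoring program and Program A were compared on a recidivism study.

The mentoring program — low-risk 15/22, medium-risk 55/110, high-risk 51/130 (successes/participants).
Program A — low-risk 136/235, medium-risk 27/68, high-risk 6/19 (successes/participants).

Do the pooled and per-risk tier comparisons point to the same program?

No

Low-risk: the mentoring program 15/22 = 68.2%, Program A 136/235 = 57.9% → the mentoring program
Medium-risk: the mentoring program 55/110 = 50.0%, Program A 27/68 = 39.7% → the mentoring program
High-risk: the mentoring program 51/130 = 39.2%, Program A 6/19 = 31.6% → the mentoring program
Overall: the mentoring program 121/262 = 46.2%, Program A 169/322 = 52.5% → Program A
The mentoring program wins each risk group but Program A wins overall — the comparison reverses. The mentoring program's participants skew toward high-risk, which has a lower base rate.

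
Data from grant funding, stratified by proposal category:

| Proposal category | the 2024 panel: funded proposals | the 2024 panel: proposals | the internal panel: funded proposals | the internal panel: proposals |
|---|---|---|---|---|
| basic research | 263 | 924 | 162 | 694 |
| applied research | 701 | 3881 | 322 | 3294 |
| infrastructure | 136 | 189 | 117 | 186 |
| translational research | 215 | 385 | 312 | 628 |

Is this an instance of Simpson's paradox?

Basic research: the 2024 panel 263/924 = 28.5%, the internal panel 162/694 = 23.3% → the 2024 panel
Applied research: the 2024 panel 701/3881 = 18.1%, the internal panel 322/3294 = 9.8% → the 2024 panel
Infrastructure: the 2024 panel 136/189 = 72.0%, the internal panel 117/186 = 62.9% → the 2024 panel
Translational research: the 2024 panel 215/385 = 55.8%, the internal panel 312/628 = 49.7% → the 2024 panel
Overall: the 2024 panel 1315/5379 = 24.4%, the internal panel 913/4802 = 19.0% → the 2024 panel
The 2024 panel wins overall and in every proposal group — no reversal.

No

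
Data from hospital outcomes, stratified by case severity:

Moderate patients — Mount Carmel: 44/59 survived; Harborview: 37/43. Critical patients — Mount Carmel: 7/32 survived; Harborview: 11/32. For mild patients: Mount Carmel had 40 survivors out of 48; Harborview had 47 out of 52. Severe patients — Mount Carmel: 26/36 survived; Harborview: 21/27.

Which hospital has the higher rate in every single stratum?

Harborview

Moderate: Mount Carmel 44/59 = 74.6%, Harborview 37/43 = 86.0% → Harborview
Critical: Mount Carmel 7/32 = 21.9%, Harborview 11/32 = 34.4% → Harborview
Mild: Mount Carmel 40/48 = 83.3%, Harborview 47/52 = 90.4% → Harborview
Severe: Mount Carmel 26/36 = 72.2%, Harborview 21/27 = 77.8% → Harborview
Harborview has the higher rate in all 4 groups.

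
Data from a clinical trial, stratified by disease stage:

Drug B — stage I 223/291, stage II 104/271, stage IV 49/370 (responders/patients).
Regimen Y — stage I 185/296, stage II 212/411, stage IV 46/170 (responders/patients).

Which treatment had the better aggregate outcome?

Stage I: Drug B 223/291 = 76.6%, Regimen Y 185/296 = 62.5% → Drug B
Stage II: Drug B 104/271 = 38.4%, Regimen Y 212/411 = 51.6% → Regimen Y
Stage IV: Drug B 49/370 = 13.2%, Regimen Y 46/170 = 27.1% → Regimen Y
Overall: Drug B 376/932 = 40.3%, Regimen Y 443/877 = 50.5% → Regimen Y
(Neither sweeps every disease group, but Regimen Y has the higher pooled rate.)

Regimen Y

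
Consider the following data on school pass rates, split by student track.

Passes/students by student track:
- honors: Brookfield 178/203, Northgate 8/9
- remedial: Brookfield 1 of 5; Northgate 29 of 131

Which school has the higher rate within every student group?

Northgate

Honors: Brookfield 178/203 = 87.7%, Northgate 8/9 = 88.9% → Northgate
Remedial: Brookfield 1/5 = 20.0%, Northgate 29/131 = 22.1% → Northgate
Northgate has the higher rate in both groups.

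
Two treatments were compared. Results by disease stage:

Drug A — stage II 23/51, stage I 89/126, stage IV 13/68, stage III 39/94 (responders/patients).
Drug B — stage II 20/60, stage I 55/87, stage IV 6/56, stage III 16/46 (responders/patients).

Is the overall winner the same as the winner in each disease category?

Stage II: Drug A 23/51 = 45.1%, Drug B 20/60 = 33.3% → Drug A
Stage I: Drug A 89/126 = 70.6%, Drug B 55/87 = 63.2% → Drug A
Stage IV: Drug A 13/68 = 19.1%, Drug B 6/56 = 10.7% → Drug A
Stage III: Drug A 39/94 = 41.5%, Drug B 16/46 = 34.8% → Drug A
Overall: Drug A 164/339 = 48.4%, Drug B 97/249 = 39.0% → Drug A
Drug A wins overall and in every disease group — no reversal.

Yes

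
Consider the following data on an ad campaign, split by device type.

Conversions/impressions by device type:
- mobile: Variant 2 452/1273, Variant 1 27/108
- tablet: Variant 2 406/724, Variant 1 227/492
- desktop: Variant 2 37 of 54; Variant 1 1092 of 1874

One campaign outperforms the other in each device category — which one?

Mobile: Variant 2 452/1273 = 35.5%, Variant 1 27/108 = 25.0% → Variant 2
Tablet: Variant 2 406/724 = 56.1%, Variant 1 227/492 = 46.1% → Variant 2
Desktop: Variant 2 37/54 = 68.5%, Variant 1 1092/1874 = 58.3% → Variant 2
Variant 2 has the higher rate in all 3 groups.

Variant 2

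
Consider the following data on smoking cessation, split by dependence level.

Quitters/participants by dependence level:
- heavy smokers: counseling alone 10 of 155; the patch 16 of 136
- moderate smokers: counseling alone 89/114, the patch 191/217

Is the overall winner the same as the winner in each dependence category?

Heavy smokers: counseling alone 10/155 = 6.5%, the patch 16/136 = 11.8% → the patch
Moderate smokers: counseling alone 89/114 = 78.1%, the patch 191/217 = 88.0% → the patch
Overall: counseling alone 99/269 = 36.8%, the patch 207/353 = 58.6% → the patch
The patch wins overall and in every dependence group — no reversal.

Yes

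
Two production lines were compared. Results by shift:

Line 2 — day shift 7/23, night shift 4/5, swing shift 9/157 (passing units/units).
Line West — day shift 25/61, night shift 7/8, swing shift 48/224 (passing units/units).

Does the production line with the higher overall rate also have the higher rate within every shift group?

Day shift: Line 2 7/23 = 30.4%, Line West 25/61 = 41.0% → Line West
Night shift: Line 2 4/5 = 80.0%, Line West 7/8 = 87.5% → Line West
Swing shift: Line 2 9/157 = 5.7%, Line West 48/224 = 21.4% → Line West
Overall: Line 2 20/185 = 10.8%, Line West 80/293 = 27.3% → Line West
Line West wins overall and in every shift group — no reversal.

Yes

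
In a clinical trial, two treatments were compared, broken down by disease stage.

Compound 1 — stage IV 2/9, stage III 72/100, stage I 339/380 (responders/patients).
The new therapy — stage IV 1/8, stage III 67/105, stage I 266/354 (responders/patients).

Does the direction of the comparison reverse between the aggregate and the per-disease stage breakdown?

No

Stage IV: Compound 1 2/9 = 22.2%, the new therapy 1/8 = 12.5% → Compound 1
Stage III: Compound 1 72/100 = 72.0%, the new therapy 67/105 = 63.8% → Compound 1
Stage I: Compound 1 339/380 = 89.2%, the new therapy 266/354 = 75.1% → Compound 1
Overall: Compound 1 413/489 = 84.5%, the new therapy 334/467 = 71.5% → Compound 1
Compound 1 wins overall and in every disease group — no reversal.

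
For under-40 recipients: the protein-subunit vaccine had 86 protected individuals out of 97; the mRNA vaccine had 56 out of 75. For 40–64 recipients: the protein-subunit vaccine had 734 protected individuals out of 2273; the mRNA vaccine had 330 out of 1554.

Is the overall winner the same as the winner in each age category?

Yes

Under-40: the protein-subunit vaccine 86/97 = 88.7%, the mRNA vaccine 56/75 = 74.7% → the protein-subunit vaccine
40–64: the protein-subunit vaccine 734/2273 = 32.3%, the mRNA vaccine 330/1554 = 21.2% → the protein-subunit vaccine
Overall: the protein-subunit vaccine 820/2370 = 34.6%, the mRNA vaccine 386/1629 = 23.7% → the protein-subunit vaccine
The protein-subunit vaccine wins overall and in every age group — no reversal.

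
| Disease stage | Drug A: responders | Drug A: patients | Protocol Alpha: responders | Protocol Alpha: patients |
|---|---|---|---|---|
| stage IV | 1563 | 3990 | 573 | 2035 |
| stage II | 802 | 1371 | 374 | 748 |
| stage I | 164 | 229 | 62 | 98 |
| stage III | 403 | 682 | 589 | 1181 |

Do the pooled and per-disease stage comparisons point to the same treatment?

Yes

Stage IV: Drug A 1563/3990 = 39.2%, Protocol Alpha 573/2035 = 28.2% → Drug A
Stage II: Drug A 802/1371 = 58.5%, Protocol Alpha 374/748 = 50.0% → Drug A
Stage I: Drug A 164/229 = 71.6%, Protocol Alpha 62/98 = 63.3% → Drug A
Stage III: Drug A 403/682 = 59.1%, Protocol Alpha 589/1181 = 49.9% → Drug A
Overall: Drug A 2932/6272 = 46.7%, Protocol Alpha 1598/4062 = 39.3% → Drug A
Drug A wins overall and in every disease group — no reversal.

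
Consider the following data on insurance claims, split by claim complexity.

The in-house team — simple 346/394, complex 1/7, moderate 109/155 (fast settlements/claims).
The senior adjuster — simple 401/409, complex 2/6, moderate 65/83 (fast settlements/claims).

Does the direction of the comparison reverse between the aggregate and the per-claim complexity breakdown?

No

Simple: the in-house team 346/394 = 87.8%, the senior adjuster 401/409 = 98.0% → the senior adjuster
Complex: the in-house team 1/7 = 14.3%, the senior adjuster 2/6 = 33.3% → the senior adjuster
Moderate: the in-house team 109/155 = 70.3%, the senior adjuster 65/83 = 78.3% → the senior adjuster
Overall: the in-house team 456/556 = 82.0%, the senior adjuster 468/498 = 94.0% → the senior adjuster
The senior adjuster wins overall and in every claim group — no reversal.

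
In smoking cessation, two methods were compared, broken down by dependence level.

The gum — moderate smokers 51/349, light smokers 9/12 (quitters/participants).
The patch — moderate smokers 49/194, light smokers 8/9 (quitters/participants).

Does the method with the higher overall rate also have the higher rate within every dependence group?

Yes

Moderate smokers: the gum 51/349 = 14.6%, the patch 49/194 = 25.3% → the patch
Light smokers: the gum 9/12 = 75.0%, the patch 8/9 = 88.9% → the patch
Overall: the gum 60/361 = 16.6%, the patch 57/203 = 28.1% → the patch
The patch wins overall and in every dependence group — no reversal.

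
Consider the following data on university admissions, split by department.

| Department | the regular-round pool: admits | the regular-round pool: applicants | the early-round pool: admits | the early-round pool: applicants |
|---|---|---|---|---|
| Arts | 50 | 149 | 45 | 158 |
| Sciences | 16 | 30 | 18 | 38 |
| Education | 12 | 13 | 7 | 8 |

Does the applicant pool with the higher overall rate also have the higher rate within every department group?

Arts: the regular-round pool 50/149 = 33.6%, the early-round pool 45/158 = 28.5% → the regular-round pool
Sciences: the regular-round pool 16/30 = 53.3%, the early-round pool 18/38 = 47.4% → the regular-round pool
Education: the regular-round pool 12/13 = 92.3%, the early-round pool 7/8 = 87.5% → the regular-round pool
Overall: the regular-round pool 78/192 = 40.6%, the early-round pool 70/204 = 34.3% → the regular-round pool
The regular-round pool wins overall and in every department group — no reversal.

Yes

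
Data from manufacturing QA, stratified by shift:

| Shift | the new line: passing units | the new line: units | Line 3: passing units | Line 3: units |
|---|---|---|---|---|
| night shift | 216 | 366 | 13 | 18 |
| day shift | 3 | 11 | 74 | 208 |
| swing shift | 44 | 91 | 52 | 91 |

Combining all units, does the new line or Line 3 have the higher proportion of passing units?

the new line

Night shift: the new line 216/366 = 59.0%, Line 3 13/18 = 72.2% → Line 3
Day shift: the new line 3/11 = 27.3%, Line 3 74/208 = 35.6% → Line 3
Swing shift: the new line 44/91 = 48.4%, Line 3 52/91 = 57.1% → Line 3
Overall: the new line 263/468 = 56.2%, Line 3 139/317 = 43.8% → the new line
(Line 3 wins every shift group but the new line wins overall — Line 3's units skew toward the low-rate day shift group.)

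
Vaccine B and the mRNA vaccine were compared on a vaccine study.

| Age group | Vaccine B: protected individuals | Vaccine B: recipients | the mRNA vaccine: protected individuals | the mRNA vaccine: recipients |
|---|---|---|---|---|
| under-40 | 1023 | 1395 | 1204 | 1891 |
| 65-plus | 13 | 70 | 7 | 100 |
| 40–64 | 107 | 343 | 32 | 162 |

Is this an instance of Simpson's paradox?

No

Under-40: Vaccine B 1023/1395 = 73.3%, the mRNA vaccine 1204/1891 = 63.7% → Vaccine B
65-plus: Vaccine B 13/70 = 18.6%, the mRNA vaccine 7/100 = 7.0% → Vaccine B
40–64: Vaccine B 107/343 = 31.2%, the mRNA vaccine 32/162 = 19.8% → Vaccine B
Overall: Vaccine B 1143/1808 = 63.2%, the mRNA vaccine 1243/2153 = 57.7% → Vaccine B
Vaccine B wins overall and in every age group — no reversal.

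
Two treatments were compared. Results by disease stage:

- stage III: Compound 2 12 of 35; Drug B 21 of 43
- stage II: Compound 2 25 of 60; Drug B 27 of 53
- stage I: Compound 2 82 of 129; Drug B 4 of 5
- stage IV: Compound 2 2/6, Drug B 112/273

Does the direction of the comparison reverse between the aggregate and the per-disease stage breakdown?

Stage III: Compound 2 12/35 = 34.3%, Drug B 21/43 = 48.8% → Drug B
Stage II: Compound 2 25/60 = 41.7%, Drug B 27/53 = 50.9% → Drug B
Stage I: Compound 2 82/129 = 63.6%, Drug B 4/5 = 80.0% → Drug B
Stage IV: Compound 2 2/6 = 33.3%, Drug B 112/273 = 41.0% → Drug B
Overall: Compound 2 121/230 = 52.6%, Drug B 164/374 = 43.9% → Compound 2
Drug B wins each disease group but Compound 2 wins overall — the comparison reverses. Drug B's patients skew toward stage IV, which has a lower base rate.

Yes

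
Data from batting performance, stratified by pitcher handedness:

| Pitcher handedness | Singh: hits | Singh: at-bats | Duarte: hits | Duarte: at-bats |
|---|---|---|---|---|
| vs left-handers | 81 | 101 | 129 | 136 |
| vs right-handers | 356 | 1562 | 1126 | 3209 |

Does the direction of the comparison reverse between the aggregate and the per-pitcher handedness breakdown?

No

Vs left-handers: Singh 81/101 = 80.2%, Duarte 129/136 = 94.9% → Duarte
Vs right-handers: Singh 356/1562 = 22.8%, Duarte 1126/3209 = 35.1% → Duarte
Overall: Singh 437/1663 = 26.3%, Duarte 1255/3345 = 37.5% → Duarte
Duarte wins overall and in every pitcher group — no reversal.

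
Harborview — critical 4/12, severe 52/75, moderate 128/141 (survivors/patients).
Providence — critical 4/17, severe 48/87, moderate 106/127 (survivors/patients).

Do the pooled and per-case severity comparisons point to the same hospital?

Yes

Critical: Harborview 4/12 = 33.3%, Providence 4/17 = 23.5% → Harborview
Severe: Harborview 52/75 = 69.3%, Providence 48/87 = 55.2% → Harborview
Moderate: Harborview 128/141 = 90.8%, Providence 106/127 = 83.5% → Harborview
Overall: Harborview 184/228 = 80.7%, Providence 158/231 = 68.4% → Harborview
Harborview wins overall and in every case group — no reversal.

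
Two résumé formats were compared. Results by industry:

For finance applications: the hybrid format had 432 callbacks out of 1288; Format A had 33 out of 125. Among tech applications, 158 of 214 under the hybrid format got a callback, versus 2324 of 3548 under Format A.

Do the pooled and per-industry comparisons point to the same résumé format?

Finance: the hybrid format 432/1288 = 33.5%, Format A 33/125 = 26.4% → the hybrid format
Tech: the hybrid format 158/214 = 73.8%, Format A 2324/3548 = 65.5% → the hybrid format
Overall: the hybrid format 590/1502 = 39.3%, Format A 2357/3673 = 64.2% → Format A
The hybrid format wins each industry group but Format A wins overall — the comparison reverses. The hybrid format's applications skew toward finance, which has a lower base rate.

No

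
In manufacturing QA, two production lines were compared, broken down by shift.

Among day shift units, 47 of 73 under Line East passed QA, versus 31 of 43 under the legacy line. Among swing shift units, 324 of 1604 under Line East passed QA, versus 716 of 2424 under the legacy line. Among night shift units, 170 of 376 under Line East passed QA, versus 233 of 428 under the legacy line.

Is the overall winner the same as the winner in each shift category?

Day shift: Line East 47/73 = 64.4%, the legacy line 31/43 = 72.1% → the legacy line
Swing shift: Line East 324/1604 = 20.2%, the legacy line 716/2424 = 29.5% → the legacy line
Night shift: Line East 170/376 = 45.2%, the legacy line 233/428 = 54.4% → the legacy line
Overall: Line East 541/2053 = 26.4%, the legacy line 980/2895 = 33.9% → the legacy line
The legacy line wins overall and in every shift group — no reversal.

Yes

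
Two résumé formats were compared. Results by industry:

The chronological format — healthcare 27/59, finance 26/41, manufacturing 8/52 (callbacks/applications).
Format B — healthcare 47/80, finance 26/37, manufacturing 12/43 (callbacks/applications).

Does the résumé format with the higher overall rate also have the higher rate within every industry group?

Yes

Healthcare: the chronological format 27/59 = 45.8%, Format B 47/80 = 58.8% → Format B
Finance: the chronological format 26/41 = 63.4%, Format B 26/37 = 70.3% → Format B
Manufacturing: the chronological format 8/52 = 15.4%, Format B 12/43 = 27.9% → Format B
Overall: the chronological format 61/152 = 40.1%, Format B 85/160 = 53.1% → Format B
Format B wins overall and in every industry group — no reversal.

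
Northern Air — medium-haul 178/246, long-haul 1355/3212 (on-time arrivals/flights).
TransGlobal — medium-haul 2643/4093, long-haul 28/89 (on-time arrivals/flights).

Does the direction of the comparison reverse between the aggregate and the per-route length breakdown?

Yes

Medium-haul: Northern Air 178/246 = 72.4%, TransGlobal 2643/4093 = 64.6% → Northern Air
Long-haul: Northern Air 1355/3212 = 42.2%, TransGlobal 28/89 = 31.5% → Northern Air
Overall: Northern Air 1533/3458 = 44.3%, TransGlobal 2671/4182 = 63.9% → TransGlobal
Northern Air wins each route group but TransGlobal wins overall — the comparison reverses. Northern Air's flights skew toward long-haul, which has a lower base rate.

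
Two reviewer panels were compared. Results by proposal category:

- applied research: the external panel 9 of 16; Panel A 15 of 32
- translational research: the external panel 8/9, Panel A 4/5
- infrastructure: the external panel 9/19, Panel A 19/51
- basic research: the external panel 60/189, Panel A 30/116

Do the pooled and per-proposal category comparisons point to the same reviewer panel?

Applied research: the external panel 9/16 = 56.2%, Panel A 15/32 = 46.9% → the external panel
Translational research: the external panel 8/9 = 88.9%, Panel A 4/5 = 80.0% → the external panel
Infrastructure: the external panel 9/19 = 47.4%, Panel A 19/51 = 37.3% → the external panel
Basic research: the external panel 60/189 = 31.7%, Panel A 30/116 = 25.9% → the external panel
Overall: the external panel 86/233 = 36.9%, Panel A 68/204 = 33.3% → the external panel
The external panel wins overall and in every proposal group — no reversal.

Yes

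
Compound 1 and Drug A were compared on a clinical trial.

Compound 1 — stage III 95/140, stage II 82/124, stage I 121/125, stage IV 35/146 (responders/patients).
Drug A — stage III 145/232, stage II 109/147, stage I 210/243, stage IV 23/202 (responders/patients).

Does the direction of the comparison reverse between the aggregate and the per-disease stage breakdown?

No

Stage III: Compound 1 95/140 = 67.9%, Drug A 145/232 = 62.5% → Compound 1
Stage II: Compound 1 82/124 = 66.1%, Drug A 109/147 = 74.1% → Drug A
Stage I: Compound 1 121/125 = 96.8%, Drug A 210/243 = 86.4% → Compound 1
Stage IV: Compound 1 35/146 = 24.0%, Drug A 23/202 = 11.4% → Compound 1
Overall: Compound 1 333/535 = 62.2%, Drug A 487/824 = 59.1% → Compound 1
Neither sweeps: Compound 1 wins 3 of 4 groups, Drug A wins 1. Compound 1 wins overall but not every group — no Simpson reversal.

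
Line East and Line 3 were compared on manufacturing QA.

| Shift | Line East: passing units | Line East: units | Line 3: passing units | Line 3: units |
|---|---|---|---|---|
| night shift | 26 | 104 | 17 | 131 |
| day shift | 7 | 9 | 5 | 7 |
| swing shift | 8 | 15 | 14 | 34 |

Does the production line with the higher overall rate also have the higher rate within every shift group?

Night shift: Line East 26/104 = 25.0%, Line 3 17/131 = 13.0% → Line East
Day shift: Line East 7/9 = 77.8%, Line 3 5/7 = 71.4% → Line East
Swing shift: Line East 8/15 = 53.3%, Line 3 14/34 = 41.2% → Line East
Overall: Line East 41/128 = 32.0%, Line 3 36/172 = 20.9% → Line East
Line East wins overall and in every shift group — no reversal.

Yes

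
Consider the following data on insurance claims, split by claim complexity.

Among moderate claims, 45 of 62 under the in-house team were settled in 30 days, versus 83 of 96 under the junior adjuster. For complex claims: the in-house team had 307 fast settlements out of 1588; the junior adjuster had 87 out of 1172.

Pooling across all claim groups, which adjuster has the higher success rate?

the in-house team

Moderate: the in-house team 45/62 = 72.6%, the junior adjuster 83/96 = 86.5% → the junior adjuster
Complex: the in-house team 307/1588 = 19.3%, the junior adjuster 87/1172 = 7.4% → the in-house team
Overall: the in-house team 352/1650 = 21.3%, the junior adjuster 170/1268 = 13.4% → the in-house team
(Neither sweeps every claim group, but the in-house team has the higher pooled rate.)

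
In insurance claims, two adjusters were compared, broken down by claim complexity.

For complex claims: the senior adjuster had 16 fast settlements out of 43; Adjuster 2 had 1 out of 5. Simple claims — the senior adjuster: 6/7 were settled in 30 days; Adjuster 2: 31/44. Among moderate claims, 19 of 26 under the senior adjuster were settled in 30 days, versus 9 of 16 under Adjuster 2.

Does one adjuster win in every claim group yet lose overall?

Yes

Complex: the senior adjuster 16/43 = 37.2%, Adjuster 2 1/5 = 20.0% → the senior adjuster
Simple: the senior adjuster 6/7 = 85.7%, Adjuster 2 31/44 = 70.5% → the senior adjuster
Moderate: the senior adjuster 19/26 = 73.1%, Adjuster 2 9/16 = 56.2% → the senior adjuster
Overall: the senior adjuster 41/76 = 53.9%, Adjuster 2 41/65 = 63.1% → Adjuster 2
The senior adjuster wins each claim group but Adjuster 2 wins overall — the comparison reverses. The senior adjuster's claims skew toward complex, which has a lower base rate.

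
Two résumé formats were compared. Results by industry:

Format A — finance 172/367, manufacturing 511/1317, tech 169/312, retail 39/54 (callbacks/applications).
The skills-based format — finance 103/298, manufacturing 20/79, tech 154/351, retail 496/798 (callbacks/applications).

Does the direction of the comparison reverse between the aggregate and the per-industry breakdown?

Yes

Finance: Format A 172/367 = 46.9%, the skills-based format 103/298 = 34.6% → Format A
Manufacturing: Format A 511/1317 = 38.8%, the skills-based format 20/79 = 25.3% → Format A
Tech: Format A 169/312 = 54.2%, the skills-based format 154/351 = 43.9% → Format A
Retail: Format A 39/54 = 72.2%, the skills-based format 496/798 = 62.2% → Format A
Overall: Format A 891/2050 = 43.5%, the skills-based format 773/1526 = 50.7% → the skills-based format
Format A wins each industry group but the skills-based format wins overall — the comparison reverses. Format A's applications skew toward manufacturing, which has a lower base rate.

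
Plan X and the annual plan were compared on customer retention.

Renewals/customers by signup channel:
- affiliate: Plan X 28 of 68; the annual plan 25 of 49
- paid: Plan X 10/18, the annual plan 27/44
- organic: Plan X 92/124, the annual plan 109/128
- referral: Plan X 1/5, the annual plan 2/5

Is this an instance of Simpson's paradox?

Affiliate: Plan X 28/68 = 41.2%, the annual plan 25/49 = 51.0% → the annual plan
Paid: Plan X 10/18 = 55.6%, the annual plan 27/44 = 61.4% → the annual plan
Organic: Plan X 92/124 = 74.2%, the annual plan 109/128 = 85.2% → the annual plan
Referral: Plan X 1/5 = 20.0%, the annual plan 2/5 = 40.0% → the annual plan
Overall: Plan X 131/215 = 60.9%, the annual plan 163/226 = 72.1% → the annual plan
The annual plan wins overall and in every signup group — no reversal.

No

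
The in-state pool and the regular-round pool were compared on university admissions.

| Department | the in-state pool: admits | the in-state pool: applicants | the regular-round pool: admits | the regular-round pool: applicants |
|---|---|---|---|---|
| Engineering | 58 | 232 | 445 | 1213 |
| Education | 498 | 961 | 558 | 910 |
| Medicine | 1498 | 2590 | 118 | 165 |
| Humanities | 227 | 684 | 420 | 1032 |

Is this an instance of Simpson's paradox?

Engineering: the in-state pool 58/232 = 25.0%, the regular-round pool 445/1213 = 36.7% → the regular-round pool
Education: the in-state pool 498/961 = 51.8%, the regular-round pool 558/910 = 61.3% → the regular-round pool
Medicine: the in-state pool 1498/2590 = 57.8%, the regular-round pool 118/165 = 71.5% → the regular-round pool
Humanities: the in-state pool 227/684 = 33.2%, the regular-round pool 420/1032 = 40.7% → the regular-round pool
Overall: the in-state pool 2281/4467 = 51.1%, the regular-round pool 1541/3320 = 46.4% → the in-state pool
The regular-round pool wins each department group but the in-state pool wins overall — the comparison reverses. The regular-round pool's applicants skew toward Engineering, which has a lower base rate.

Yes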